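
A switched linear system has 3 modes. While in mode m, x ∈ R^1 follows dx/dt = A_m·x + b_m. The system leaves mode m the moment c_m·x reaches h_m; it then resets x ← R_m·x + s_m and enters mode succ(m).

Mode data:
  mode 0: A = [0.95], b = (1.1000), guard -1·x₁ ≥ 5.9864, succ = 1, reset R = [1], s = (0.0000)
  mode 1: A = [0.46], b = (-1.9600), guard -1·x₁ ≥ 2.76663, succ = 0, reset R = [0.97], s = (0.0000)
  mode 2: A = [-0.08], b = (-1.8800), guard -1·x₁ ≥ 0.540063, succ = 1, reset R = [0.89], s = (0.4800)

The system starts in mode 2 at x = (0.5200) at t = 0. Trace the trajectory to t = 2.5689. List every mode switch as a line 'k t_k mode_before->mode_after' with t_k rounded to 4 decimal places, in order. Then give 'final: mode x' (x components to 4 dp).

Mode 2: guard c·x = 0.5401 hit at Δt = 0.5642 (t = 0.5642), x⁻ = (-0.5401) → reset → x⁺ = (-0.0007), jump to mode 1
Mode 1: guard c·x = 2.7666 hit at Δt = 1.0874 (t = 1.6516), x⁻ = (-2.7666) → reset → x⁺ = (-2.6836), jump to mode 0
Mode 0: flow for 0.9173 to horizon, guard not reached → x = (-4.8049)

1 0.5642 2->1
2 1.6516 1->0
final: 0 -4.8049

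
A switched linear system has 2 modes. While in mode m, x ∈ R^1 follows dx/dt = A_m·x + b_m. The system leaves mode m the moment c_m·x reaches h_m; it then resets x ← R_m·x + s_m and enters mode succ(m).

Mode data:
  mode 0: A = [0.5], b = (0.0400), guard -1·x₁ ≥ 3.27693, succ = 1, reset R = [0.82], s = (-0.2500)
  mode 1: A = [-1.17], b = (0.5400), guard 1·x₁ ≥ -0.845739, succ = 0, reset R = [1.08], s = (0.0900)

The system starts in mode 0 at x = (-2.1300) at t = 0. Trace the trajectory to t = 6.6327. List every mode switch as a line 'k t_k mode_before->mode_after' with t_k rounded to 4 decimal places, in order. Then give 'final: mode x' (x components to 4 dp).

1 0.8887 0->1
2 1.7053 1->0
3 4.6227 0->1
4 5.4393 1->0
final: 0 -1.4301

Mode 0: guard c·x = 3.2769 hit at Δt = 0.8887 (t = 0.8887), x⁻ = (-3.2769) → reset → x⁺ = (-2.9371), jump to mode 1
Mode 1: guard c·x = -0.8457 hit at Δt = 0.8166 (t = 1.7053), x⁻ = (-0.8457) → reset → x⁺ = (-0.8234), jump to mode 0
Mode 0: guard c·x = 3.2769 hit at Δt = 2.9174 (t = 4.6227), x⁻ = (-3.2769) → reset → x⁺ = (-2.9371), jump to mode 1
Mode 1: guard c·x = -0.8457 hit at Δt = 0.8166 (t = 5.4393), x⁻ = (-0.8457) → reset → x⁺ = (-0.8234), jump to mode 0
Mode 0: flow for 1.1934 to horizon, guard not reached → x = (-1.4301)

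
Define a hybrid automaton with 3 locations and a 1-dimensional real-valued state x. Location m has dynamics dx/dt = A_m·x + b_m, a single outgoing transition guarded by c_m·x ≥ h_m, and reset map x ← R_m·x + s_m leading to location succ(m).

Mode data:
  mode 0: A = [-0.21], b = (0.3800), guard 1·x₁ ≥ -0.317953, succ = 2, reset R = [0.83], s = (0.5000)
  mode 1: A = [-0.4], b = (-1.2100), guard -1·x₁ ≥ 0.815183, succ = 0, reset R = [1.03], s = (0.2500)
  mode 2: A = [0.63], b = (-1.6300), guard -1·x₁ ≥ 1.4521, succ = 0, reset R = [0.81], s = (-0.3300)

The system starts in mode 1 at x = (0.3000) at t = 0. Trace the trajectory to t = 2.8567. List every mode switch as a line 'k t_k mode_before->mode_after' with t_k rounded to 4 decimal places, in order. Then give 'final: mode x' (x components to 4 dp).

Mode 1: guard c·x = 0.8152 hit at Δt = 1.0214 (t = 1.0214), x⁻ = (-0.8152) → reset → x⁺ = (-0.5896), jump to mode 0
Mode 0: guard c·x = -0.3180 hit at Δt = 0.5723 (t = 1.5937), x⁻ = (-0.3180) → reset → x⁺ = (0.2361), jump to mode 2
Mode 2: guard c·x = 1.4521 hit at Δt = 0.8590 (t = 2.4527), x⁻ = (-1.4521) → reset → x⁺ = (-1.5062), jump to mode 0
Mode 0: flow for 0.4040 to horizon, guard not reached → x = (-1.2365)

1 1.0214 1->0
2 1.5937 0->2
3 2.4527 2->0
final: 0 -1.2365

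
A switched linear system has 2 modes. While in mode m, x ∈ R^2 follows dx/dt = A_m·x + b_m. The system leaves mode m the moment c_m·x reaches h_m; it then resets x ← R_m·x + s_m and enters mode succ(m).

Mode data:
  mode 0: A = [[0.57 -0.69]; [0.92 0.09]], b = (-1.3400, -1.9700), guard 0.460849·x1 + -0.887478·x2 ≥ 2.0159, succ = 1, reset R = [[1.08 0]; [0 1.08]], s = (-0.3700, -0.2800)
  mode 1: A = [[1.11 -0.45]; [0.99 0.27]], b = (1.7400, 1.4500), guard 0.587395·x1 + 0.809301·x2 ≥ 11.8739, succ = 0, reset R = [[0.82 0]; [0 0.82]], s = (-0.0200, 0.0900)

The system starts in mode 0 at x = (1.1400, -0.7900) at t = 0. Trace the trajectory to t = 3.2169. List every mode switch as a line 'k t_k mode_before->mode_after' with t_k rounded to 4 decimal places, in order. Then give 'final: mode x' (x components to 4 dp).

Mode 0: guard c·x = 2.0159 hit at Δt = 0.8148 (t = 0.8148), x⁻ = (1.2636, -1.6153) → reset → x⁺ = (0.9947, -2.0246), jump to mode 1
Mode 1: guard c·x = 11.8739 hit at Δt = 1.3984 (t = 2.2132), x⁻ = (10.2173, 7.2560) → reset → x⁺ = (8.3582, 6.0399), jump to mode 0
Mode 0: flow for 1.0037 to horizon, guard not reached → x = (4.8691, 11.4232)

1 0.8148 0->1
2 2.2132 1->0
final: 0 4.8691 11.4232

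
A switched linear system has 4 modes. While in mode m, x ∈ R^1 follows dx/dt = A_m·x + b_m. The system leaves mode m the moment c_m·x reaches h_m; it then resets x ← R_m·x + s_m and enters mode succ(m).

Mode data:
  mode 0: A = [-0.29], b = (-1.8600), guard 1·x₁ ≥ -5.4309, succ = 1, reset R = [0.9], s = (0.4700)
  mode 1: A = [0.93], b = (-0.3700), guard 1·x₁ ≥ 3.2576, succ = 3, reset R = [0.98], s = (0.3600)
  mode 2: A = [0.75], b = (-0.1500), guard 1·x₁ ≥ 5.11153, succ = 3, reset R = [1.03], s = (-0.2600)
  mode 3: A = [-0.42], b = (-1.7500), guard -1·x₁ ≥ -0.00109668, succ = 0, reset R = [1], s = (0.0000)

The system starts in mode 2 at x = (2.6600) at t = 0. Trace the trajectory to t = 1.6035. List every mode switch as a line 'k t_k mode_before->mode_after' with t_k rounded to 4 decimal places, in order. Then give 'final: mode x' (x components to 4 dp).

Mode 2: guard c·x = 5.1115 hit at Δt = 0.9219 (t = 0.9219), x⁻ = (5.1115) → reset → x⁺ = (5.0049), jump to mode 3
Mode 3: flow for 0.6816 to horizon, guard not reached → x = (2.7217)

1 0.9219 2->3
final: 3 2.7217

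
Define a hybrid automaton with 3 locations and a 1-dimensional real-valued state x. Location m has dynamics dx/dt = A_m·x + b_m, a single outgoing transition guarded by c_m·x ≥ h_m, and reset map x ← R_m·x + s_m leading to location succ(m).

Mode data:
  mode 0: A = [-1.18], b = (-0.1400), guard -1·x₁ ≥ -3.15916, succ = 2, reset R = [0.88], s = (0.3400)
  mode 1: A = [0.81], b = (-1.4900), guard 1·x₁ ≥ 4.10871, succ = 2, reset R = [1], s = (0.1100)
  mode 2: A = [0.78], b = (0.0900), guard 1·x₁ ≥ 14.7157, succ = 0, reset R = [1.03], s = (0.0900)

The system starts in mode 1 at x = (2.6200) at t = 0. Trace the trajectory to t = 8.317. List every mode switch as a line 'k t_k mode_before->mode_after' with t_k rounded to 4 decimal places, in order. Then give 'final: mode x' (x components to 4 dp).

1 1.3176 1->2
2 2.8948 2->0
3 4.2041 0->2
4 6.1561 2->0
5 7.4654 0->2
final: 2 6.1712

Mode 1: guard c·x = 4.1087 hit at Δt = 1.3176 (t = 1.3176), x⁻ = (4.1087) → reset → x⁺ = (4.2187), jump to mode 2
Mode 2: guard c·x = 14.7157 hit at Δt = 1.5772 (t = 2.8948), x⁻ = (14.7157) → reset → x⁺ = (15.2472), jump to mode 0
Mode 0: guard c·x = -3.1592 hit at Δt = 1.3093 (t = 4.2041), x⁻ = (3.1592) → reset → x⁺ = (3.1201), jump to mode 2
Mode 2: guard c·x = 14.7157 hit at Δt = 1.9520 (t = 6.1561), x⁻ = (14.7157) → reset → x⁺ = (15.2472), jump to mode 0
Mode 0: guard c·x = -3.1592 hit at Δt = 1.3093 (t = 7.4654), x⁻ = (3.1592) → reset → x⁺ = (3.1201), jump to mode 2
Mode 2: flow for 0.8516 to horizon, guard not reached → x = (6.1712)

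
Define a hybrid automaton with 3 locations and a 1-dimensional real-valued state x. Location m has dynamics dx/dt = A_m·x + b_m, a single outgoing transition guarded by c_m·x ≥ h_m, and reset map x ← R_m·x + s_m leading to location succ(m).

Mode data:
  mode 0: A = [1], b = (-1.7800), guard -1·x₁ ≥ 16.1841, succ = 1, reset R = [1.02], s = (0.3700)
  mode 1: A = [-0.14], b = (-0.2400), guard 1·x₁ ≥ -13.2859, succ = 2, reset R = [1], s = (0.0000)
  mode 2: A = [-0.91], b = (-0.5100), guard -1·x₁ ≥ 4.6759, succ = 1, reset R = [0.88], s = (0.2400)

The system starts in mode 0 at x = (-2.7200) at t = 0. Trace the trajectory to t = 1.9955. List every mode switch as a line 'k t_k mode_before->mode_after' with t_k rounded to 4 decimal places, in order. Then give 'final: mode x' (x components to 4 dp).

1 1.3843 0->1
final: 1 -14.9549

Mode 0: guard c·x = 16.1841 hit at Δt = 1.3843 (t = 1.3843), x⁻ = (-16.1841) → reset → x⁺ = (-16.1378), jump to mode 1
Mode 1: flow for 0.6112 to horizon, guard not reached → x = (-14.9549)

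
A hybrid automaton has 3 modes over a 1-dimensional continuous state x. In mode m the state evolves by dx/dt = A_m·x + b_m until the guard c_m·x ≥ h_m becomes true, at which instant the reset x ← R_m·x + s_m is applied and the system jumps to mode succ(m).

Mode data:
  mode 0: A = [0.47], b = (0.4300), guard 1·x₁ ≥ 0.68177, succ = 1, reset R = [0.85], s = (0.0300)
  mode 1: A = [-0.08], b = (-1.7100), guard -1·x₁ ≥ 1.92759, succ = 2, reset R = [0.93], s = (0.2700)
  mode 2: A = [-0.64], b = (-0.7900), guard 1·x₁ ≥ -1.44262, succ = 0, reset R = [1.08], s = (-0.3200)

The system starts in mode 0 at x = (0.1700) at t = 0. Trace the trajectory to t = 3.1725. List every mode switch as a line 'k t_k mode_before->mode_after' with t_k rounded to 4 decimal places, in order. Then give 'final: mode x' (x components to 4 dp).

Mode 0: guard c·x = 0.6818 hit at Δt = 0.8222 (t = 0.8222), x⁻ = (0.6818) → reset → x⁺ = (0.6095), jump to mode 1
Mode 1: guard c·x = 1.9276 hit at Δt = 1.5328 (t = 2.3550), x⁻ = (-1.9276) → reset → x⁺ = (-1.5227), jump to mode 2
Mode 2: guard c·x = -1.4426 hit at Δt = 0.5082 (t = 2.8632), x⁻ = (-1.4426) → reset → x⁺ = (-1.8780), jump to mode 0
Mode 0: flow for 0.3093 to horizon, guard not reached → x = (-2.0287)

1 0.8222 0->1
2 2.3550 1->2
3 2.8632 2->0
final: 0 -2.0287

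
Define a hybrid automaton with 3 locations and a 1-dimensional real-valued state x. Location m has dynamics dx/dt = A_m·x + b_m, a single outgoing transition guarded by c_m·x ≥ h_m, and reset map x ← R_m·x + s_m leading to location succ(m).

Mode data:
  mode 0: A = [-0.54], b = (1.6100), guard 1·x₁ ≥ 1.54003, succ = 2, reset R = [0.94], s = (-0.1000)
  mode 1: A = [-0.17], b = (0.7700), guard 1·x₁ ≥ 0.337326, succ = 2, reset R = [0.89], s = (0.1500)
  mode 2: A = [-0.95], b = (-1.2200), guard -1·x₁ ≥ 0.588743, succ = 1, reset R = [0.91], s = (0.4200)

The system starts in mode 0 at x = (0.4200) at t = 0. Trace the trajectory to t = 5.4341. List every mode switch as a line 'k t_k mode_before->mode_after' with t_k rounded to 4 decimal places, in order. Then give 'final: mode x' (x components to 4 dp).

Mode 0: guard c·x = 1.5400 hit at Δt = 1.0647 (t = 1.0647), x⁻ = (1.5400) → reset → x⁺ = (1.3476), jump to mode 2
Mode 2: guard c·x = 0.5887 hit at Δt = 1.4009 (t = 2.4656), x⁻ = (-0.5887) → reset → x⁺ = (-0.1158), jump to mode 1
Mode 1: guard c·x = 0.3373 hit at Δt = 0.6037 (t = 3.0693), x⁻ = (0.3373) → reset → x⁺ = (0.4502), jump to mode 2
Mode 2: guard c·x = 0.5887 hit at Δt = 0.9619 (t = 4.0312), x⁻ = (-0.5887) → reset → x⁺ = (-0.1158), jump to mode 1
Mode 1: guard c·x = 0.3373 hit at Δt = 0.6037 (t = 4.6349), x⁻ = (0.3373) → reset → x⁺ = (0.4502), jump to mode 2
Mode 2: flow for 0.7992 to horizon, guard not reached → x = (-0.4724)

1 1.0647 0->2
2 2.4656 2->1
3 3.0693 1->2
4 4.0312 2->1
5 4.6349 1->2
final: 2 -0.4724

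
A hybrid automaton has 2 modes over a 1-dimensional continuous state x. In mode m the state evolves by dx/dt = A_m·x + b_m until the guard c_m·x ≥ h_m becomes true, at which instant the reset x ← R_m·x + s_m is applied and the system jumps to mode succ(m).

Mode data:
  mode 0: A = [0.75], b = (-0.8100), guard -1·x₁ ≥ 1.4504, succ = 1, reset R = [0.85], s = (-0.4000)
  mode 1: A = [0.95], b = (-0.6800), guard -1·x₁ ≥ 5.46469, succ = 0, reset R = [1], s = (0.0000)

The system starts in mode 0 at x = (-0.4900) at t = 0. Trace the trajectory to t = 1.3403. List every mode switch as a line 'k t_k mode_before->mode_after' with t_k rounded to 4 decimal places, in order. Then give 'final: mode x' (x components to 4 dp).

1 0.6364 0->1
final: 1 -3.8680

Mode 0: guard c·x = 1.4504 hit at Δt = 0.6364 (t = 0.6364), x⁻ = (-1.4504) → reset → x⁺ = (-1.6328), jump to mode 1
Mode 1: flow for 0.7039 to horizon, guard not reached → x = (-3.8680)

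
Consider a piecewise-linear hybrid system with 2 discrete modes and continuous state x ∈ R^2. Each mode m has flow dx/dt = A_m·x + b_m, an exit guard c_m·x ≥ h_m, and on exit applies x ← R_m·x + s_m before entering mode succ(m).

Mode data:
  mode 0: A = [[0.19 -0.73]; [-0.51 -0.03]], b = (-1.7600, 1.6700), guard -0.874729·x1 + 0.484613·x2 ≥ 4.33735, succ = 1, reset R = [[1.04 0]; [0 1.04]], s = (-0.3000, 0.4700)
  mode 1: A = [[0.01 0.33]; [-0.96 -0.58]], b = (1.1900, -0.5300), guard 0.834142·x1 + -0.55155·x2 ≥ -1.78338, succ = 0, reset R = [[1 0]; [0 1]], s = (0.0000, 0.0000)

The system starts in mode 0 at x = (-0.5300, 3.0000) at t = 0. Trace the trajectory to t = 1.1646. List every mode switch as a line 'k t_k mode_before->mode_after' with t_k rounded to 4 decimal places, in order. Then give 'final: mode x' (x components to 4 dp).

1 0.4668 0->1
final: 1 -1.2529 4.0115

Mode 0: guard c·x = 4.3373 hit at Δt = 0.4668 (t = 0.4668), x⁻ = (-2.6859, 4.1020) → reset → x⁺ = (-3.0934, 4.7361), jump to mode 1
Mode 1: flow for 0.6978 to horizon, guard not reached → x = (-1.2529, 4.0115)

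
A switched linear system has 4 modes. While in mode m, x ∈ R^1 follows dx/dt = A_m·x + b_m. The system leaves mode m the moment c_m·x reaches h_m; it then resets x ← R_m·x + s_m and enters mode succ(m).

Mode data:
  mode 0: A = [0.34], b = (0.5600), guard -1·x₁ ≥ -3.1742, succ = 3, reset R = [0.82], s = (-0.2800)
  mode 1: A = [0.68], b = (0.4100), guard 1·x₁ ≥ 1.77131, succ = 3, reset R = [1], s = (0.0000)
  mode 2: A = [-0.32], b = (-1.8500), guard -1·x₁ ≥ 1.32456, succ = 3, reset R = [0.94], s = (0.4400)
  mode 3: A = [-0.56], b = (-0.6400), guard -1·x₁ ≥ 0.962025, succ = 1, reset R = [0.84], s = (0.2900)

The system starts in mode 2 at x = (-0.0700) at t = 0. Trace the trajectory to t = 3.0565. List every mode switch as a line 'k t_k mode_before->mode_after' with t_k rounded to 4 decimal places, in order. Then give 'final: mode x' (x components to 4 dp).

Mode 2: guard c·x = 1.3246 hit at Δt = 0.7751 (t = 0.7751), x⁻ = (-1.3246) → reset → x⁺ = (-0.8051), jump to mode 3
Mode 3: guard c·x = 0.9620 hit at Δt = 1.1157 (t = 1.8908), x⁻ = (-0.9620) → reset → x⁺ = (-0.5181), jump to mode 1
Mode 1: flow for 1.1657 to horizon, guard not reached → x = (-0.4155)

1 0.7751 2->3
2 1.8908 3->1
final: 1 -0.4155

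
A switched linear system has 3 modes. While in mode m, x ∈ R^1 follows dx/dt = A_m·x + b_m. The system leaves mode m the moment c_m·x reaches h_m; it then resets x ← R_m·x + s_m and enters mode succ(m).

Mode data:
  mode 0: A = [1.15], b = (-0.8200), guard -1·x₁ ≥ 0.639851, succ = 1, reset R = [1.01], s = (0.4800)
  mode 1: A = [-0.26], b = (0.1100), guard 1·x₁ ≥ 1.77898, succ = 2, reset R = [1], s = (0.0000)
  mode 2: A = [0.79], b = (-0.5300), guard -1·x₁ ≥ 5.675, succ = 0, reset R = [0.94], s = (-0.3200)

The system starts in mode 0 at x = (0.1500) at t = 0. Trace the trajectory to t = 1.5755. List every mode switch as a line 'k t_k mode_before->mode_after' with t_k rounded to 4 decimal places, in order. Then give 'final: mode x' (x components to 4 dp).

Mode 0: guard c·x = 0.6399 hit at Δt = 0.7623 (t = 0.7623), x⁻ = (-0.6399) → reset → x⁺ = (-0.1662), jump to mode 1
Mode 1: flow for 0.8132 to horizon, guard not reached → x = (-0.0539)

1 0.7623 0->1
final: 1 -0.0539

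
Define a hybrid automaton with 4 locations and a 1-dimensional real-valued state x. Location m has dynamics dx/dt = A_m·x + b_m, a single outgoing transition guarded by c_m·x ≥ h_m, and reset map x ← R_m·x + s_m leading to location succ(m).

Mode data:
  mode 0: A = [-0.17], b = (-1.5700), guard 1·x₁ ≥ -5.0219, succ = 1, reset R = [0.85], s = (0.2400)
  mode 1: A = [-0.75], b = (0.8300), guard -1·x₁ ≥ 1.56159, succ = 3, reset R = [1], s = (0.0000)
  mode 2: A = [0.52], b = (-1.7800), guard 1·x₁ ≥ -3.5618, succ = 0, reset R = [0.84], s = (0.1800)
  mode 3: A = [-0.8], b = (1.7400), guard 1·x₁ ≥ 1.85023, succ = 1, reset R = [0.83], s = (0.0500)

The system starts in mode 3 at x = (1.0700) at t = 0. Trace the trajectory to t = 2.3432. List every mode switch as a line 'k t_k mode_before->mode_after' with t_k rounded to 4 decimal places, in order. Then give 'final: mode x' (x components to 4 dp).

1 1.5306 3->1
final: 1 1.3671

Mode 3: guard c·x = 1.8502 hit at Δt = 1.5306 (t = 1.5306), x⁻ = (1.8502) → reset → x⁺ = (1.5857), jump to mode 1
Mode 1: flow for 0.8126 to horizon, guard not reached → x = (1.3671)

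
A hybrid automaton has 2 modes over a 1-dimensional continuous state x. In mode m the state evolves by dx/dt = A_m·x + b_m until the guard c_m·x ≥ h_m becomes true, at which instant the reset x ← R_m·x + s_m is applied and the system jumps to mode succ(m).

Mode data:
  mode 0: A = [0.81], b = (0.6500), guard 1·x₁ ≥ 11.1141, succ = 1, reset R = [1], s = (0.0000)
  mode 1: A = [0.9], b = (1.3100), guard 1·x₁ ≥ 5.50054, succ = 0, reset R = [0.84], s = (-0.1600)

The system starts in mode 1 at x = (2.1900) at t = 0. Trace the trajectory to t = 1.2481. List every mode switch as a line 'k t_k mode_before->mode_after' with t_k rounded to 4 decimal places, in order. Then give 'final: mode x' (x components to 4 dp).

Mode 1: guard c·x = 5.5005 hit at Δt = 0.7179 (t = 0.7179), x⁻ = (5.5005) → reset → x⁺ = (4.4605), jump to mode 0
Mode 0: flow for 0.5302 to horizon, guard not reached → x = (7.2837)

1 0.7179 1->0
final: 0 7.2837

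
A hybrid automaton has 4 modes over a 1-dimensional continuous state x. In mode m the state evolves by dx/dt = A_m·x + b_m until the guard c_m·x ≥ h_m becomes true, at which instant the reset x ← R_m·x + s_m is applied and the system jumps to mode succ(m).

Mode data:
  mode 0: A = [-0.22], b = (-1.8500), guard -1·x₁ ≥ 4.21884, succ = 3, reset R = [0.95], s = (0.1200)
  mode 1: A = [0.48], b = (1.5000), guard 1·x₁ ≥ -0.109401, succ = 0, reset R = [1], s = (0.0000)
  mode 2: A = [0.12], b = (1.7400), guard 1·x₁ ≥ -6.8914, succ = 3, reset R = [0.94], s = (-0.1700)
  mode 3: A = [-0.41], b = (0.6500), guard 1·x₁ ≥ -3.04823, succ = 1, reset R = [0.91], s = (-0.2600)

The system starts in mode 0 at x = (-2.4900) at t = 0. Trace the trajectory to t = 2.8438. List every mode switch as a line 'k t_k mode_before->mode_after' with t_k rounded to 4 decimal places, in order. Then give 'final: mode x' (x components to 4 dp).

Mode 0: guard c·x = 4.2188 hit at Δt = 1.5701 (t = 1.5701), x⁻ = (-4.2188) → reset → x⁺ = (-3.8879), jump to mode 3
Mode 3: guard c·x = -3.0482 hit at Δt = 0.4062 (t = 1.9763), x⁻ = (-3.0482) → reset → x⁺ = (-3.0339), jump to mode 1
Mode 1: flow for 0.8675 to horizon, guard not reached → x = (-2.9868)

1 1.5701 0->3
2 1.9763 3->1
final: 1 -2.9868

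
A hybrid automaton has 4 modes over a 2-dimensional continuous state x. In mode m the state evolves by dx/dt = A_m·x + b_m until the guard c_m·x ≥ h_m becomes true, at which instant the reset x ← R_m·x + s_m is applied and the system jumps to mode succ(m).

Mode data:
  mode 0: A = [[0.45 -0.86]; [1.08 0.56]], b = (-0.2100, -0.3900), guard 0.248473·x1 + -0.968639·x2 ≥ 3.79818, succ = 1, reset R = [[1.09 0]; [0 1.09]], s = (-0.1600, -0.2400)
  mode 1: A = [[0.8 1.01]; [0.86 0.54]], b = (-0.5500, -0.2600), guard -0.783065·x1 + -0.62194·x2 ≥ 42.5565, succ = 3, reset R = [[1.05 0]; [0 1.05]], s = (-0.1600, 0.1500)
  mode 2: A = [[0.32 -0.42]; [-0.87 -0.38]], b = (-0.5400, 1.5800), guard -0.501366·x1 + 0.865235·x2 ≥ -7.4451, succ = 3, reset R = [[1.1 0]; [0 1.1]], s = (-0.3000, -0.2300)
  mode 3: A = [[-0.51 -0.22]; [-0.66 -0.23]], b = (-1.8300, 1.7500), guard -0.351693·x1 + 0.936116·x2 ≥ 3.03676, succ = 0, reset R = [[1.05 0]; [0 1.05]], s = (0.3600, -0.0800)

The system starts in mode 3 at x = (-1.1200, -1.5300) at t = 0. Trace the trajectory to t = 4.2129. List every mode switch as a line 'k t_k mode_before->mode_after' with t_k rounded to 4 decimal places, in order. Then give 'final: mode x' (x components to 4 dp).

1 1.3537 3->0
2 2.8236 0->1
3 3.8575 1->3
final: 3 -27.6710 -18.7359

Mode 3: guard c·x = 3.0368 hit at Δt = 1.3537 (t = 1.3537), x⁻ = (-2.4815, 2.3117) → reset → x⁺ = (-2.2456, 2.3473), jump to mode 0
Mode 0: guard c·x = 3.7982 hit at Δt = 1.4699 (t = 2.8236), x⁻ = (-4.5996, -5.1010) → reset → x⁺ = (-5.1735, -5.8001), jump to mode 1
Mode 1: guard c·x = 42.5565 hit at Δt = 1.0339 (t = 3.8575), x⁻ = (-32.6595, -27.3048) → reset → x⁺ = (-34.4525, -28.5201), jump to mode 3
Mode 3: flow for 0.3554 to horizon, guard not reached → x = (-27.6710, -18.7359)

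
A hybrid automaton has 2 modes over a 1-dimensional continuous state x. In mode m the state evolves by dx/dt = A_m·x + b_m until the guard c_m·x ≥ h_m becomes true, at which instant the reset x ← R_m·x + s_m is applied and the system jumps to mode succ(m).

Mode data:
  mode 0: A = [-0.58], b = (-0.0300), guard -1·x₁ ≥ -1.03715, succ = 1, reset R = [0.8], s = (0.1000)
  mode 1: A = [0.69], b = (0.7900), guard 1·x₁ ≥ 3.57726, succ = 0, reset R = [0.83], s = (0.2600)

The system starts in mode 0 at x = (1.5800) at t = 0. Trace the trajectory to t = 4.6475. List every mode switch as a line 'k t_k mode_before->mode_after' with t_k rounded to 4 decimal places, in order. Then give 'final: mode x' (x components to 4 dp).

1 0.6974 0->1
2 1.8894 1->0
3 3.7911 0->1
final: 1 2.6013

Mode 0: guard c·x = -1.0372 hit at Δt = 0.6974 (t = 0.6974), x⁻ = (1.0372) → reset → x⁺ = (0.9297), jump to mode 1
Mode 1: guard c·x = 3.5773 hit at Δt = 1.1920 (t = 1.8894), x⁻ = (3.5773) → reset → x⁺ = (3.2291), jump to mode 0
Mode 0: guard c·x = -1.0372 hit at Δt = 1.9017 (t = 3.7911), x⁻ = (1.0372) → reset → x⁺ = (0.9297), jump to mode 1
Mode 1: flow for 0.8564 to horizon, guard not reached → x = (2.6013)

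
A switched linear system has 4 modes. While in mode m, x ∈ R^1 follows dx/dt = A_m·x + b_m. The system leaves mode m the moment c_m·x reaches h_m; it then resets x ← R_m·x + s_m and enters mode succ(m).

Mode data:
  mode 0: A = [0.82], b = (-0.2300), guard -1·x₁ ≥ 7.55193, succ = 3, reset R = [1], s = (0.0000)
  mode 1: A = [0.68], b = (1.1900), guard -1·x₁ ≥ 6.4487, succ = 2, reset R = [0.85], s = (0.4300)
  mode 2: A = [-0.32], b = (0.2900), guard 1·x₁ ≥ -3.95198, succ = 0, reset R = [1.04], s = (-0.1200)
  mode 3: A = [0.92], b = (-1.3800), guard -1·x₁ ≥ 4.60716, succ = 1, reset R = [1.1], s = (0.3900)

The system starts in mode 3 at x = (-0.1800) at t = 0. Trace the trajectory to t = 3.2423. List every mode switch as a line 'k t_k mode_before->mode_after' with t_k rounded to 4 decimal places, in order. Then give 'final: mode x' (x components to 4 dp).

Mode 3: guard c·x = 4.6072 hit at Δt = 1.4029 (t = 1.4029), x⁻ = (-4.6072) → reset → x⁺ = (-4.6779), jump to mode 1
Mode 1: guard c·x = 6.4487 hit at Δt = 0.6956 (t = 2.0985), x⁻ = (-6.4487) → reset → x⁺ = (-5.0514), jump to mode 2
Mode 2: guard c·x = -3.9520 hit at Δt = 0.6375 (t = 2.7360), x⁻ = (-3.9520) → reset → x⁺ = (-4.2301), jump to mode 0
Mode 0: flow for 0.5063 to horizon, guard not reached → x = (-6.5513)

1 1.4029 3->1
2 2.0985 1->2
3 2.7360 2->0
final: 0 -6.5513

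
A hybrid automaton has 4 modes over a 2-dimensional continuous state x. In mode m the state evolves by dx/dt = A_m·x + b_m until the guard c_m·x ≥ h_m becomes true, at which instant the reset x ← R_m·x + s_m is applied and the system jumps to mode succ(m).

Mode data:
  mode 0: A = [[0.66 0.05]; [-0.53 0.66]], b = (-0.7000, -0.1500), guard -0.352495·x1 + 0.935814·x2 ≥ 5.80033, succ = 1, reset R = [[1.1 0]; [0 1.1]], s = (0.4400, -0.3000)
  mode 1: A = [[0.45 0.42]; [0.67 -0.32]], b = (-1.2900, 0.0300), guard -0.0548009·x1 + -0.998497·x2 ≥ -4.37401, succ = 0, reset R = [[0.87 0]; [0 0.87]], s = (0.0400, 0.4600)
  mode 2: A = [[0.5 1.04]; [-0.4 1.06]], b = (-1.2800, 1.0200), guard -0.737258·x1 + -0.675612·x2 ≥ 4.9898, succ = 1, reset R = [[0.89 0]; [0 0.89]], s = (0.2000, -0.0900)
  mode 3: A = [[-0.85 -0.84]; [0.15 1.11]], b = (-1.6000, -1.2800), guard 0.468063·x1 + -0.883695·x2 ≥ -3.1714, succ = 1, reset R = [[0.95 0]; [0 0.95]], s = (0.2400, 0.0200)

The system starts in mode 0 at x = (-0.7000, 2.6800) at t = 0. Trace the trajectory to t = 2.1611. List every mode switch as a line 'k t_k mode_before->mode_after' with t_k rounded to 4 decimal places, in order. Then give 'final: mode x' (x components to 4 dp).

Mode 0: guard c·x = 5.8003 hit at Δt = 0.9073 (t = 0.9073), x⁻ = (-1.9103, 5.4786) → reset → x⁺ = (-1.6613, 5.7265), jump to mode 1
Mode 1: guard c·x = -4.3740 hit at Δt = 0.4698 (t = 1.3771), x⁻ = (-1.6062, 4.4687) → reset → x⁺ = (-1.3574, 4.3478), jump to mode 0
Mode 0: guard c·x = 5.8003 hit at Δt = 0.2985 (t = 1.6756), x⁻ = (-1.8032, 5.5190) → reset → x⁺ = (-1.5435, 5.7709), jump to mode 1
Mode 1: flow for 0.4855 to horizon, guard not reached → x = (-1.4480, 4.5095)

1 0.9073 0->1
2 1.3771 1->0
3 1.6756 0->1
final: 1 -1.4480 4.5095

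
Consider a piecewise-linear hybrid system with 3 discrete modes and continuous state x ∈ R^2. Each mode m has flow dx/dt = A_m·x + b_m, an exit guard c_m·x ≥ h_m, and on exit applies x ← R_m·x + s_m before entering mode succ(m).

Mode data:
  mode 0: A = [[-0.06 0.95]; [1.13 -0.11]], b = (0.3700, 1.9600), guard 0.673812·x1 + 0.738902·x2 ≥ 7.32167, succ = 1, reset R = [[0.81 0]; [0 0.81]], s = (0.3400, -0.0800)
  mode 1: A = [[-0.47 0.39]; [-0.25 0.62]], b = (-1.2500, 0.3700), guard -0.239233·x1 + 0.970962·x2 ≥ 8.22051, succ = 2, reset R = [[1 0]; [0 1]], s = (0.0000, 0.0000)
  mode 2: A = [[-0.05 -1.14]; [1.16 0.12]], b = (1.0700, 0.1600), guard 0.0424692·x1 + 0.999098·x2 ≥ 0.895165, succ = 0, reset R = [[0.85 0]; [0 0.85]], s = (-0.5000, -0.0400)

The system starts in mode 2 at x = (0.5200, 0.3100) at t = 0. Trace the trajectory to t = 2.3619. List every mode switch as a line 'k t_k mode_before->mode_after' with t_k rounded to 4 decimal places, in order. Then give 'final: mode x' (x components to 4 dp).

1 0.5594 2->0
2 2.0156 0->1
final: 1 3.5529 5.6149

Mode 2: guard c·x = 0.8952 hit at Δt = 0.5594 (t = 0.5594), x⁻ = (0.7351, 0.8647) → reset → x⁺ = (0.1248, 0.6950), jump to mode 0
Mode 0: guard c·x = 7.3217 hit at Δt = 1.4562 (t = 2.0156), x⁻ = (4.3891, 5.9064) → reset → x⁺ = (3.8952, 4.7042), jump to mode 1
Mode 1: flow for 0.3463 to horizon, guard not reached → x = (3.5529, 5.6149)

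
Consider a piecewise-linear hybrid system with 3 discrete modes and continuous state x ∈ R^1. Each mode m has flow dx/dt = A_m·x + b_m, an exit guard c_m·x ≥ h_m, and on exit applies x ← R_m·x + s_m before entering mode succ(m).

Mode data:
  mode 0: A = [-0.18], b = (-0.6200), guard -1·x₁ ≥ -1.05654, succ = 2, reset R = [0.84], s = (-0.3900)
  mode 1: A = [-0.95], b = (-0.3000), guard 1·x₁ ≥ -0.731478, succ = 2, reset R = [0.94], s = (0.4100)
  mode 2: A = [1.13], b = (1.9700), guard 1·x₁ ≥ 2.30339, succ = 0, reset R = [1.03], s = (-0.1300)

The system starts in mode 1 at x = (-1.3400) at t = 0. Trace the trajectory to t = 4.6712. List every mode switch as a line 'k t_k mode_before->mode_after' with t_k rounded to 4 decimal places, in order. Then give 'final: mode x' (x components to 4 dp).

1 0.9492 1->2
2 1.8479 2->0
3 3.1472 0->2
4 3.6703 2->0
final: 0 1.3049

Mode 1: guard c·x = -0.7315 hit at Δt = 0.9492 (t = 0.9492), x⁻ = (-0.7315) → reset → x⁺ = (-0.2776), jump to mode 2
Mode 2: guard c·x = 2.3034 hit at Δt = 0.8987 (t = 1.8479), x⁻ = (2.3034) → reset → x⁺ = (2.2425), jump to mode 0
Mode 0: guard c·x = -1.0565 hit at Δt = 1.2993 (t = 3.1472), x⁻ = (1.0565) → reset → x⁺ = (0.4975), jump to mode 2
Mode 2: guard c·x = 2.3034 hit at Δt = 0.5231 (t = 3.6703), x⁻ = (2.3034) → reset → x⁺ = (2.2425), jump to mode 0
Mode 0: flow for 1.0009 to horizon, guard not reached → x = (1.3049)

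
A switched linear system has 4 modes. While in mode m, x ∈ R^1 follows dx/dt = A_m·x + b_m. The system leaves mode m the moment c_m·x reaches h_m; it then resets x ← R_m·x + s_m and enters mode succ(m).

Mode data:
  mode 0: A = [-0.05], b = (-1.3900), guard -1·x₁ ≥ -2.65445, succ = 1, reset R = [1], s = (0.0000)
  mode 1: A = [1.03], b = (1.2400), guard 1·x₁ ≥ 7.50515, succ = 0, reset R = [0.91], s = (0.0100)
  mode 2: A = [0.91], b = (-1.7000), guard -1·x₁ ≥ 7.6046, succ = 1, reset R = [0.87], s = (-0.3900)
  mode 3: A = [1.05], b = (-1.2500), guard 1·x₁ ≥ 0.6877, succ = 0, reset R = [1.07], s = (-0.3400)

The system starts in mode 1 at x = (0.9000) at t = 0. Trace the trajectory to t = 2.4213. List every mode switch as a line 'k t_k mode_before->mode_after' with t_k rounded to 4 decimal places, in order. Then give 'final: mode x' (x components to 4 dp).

Mode 1: guard c·x = 7.5052 hit at Δt = 1.3792 (t = 1.3792), x⁻ = (7.5051) → reset → x⁺ = (6.8397), jump to mode 0
Mode 0: flow for 1.0421 to horizon, guard not reached → x = (5.0810)

1 1.3792 1->0
final: 0 5.0810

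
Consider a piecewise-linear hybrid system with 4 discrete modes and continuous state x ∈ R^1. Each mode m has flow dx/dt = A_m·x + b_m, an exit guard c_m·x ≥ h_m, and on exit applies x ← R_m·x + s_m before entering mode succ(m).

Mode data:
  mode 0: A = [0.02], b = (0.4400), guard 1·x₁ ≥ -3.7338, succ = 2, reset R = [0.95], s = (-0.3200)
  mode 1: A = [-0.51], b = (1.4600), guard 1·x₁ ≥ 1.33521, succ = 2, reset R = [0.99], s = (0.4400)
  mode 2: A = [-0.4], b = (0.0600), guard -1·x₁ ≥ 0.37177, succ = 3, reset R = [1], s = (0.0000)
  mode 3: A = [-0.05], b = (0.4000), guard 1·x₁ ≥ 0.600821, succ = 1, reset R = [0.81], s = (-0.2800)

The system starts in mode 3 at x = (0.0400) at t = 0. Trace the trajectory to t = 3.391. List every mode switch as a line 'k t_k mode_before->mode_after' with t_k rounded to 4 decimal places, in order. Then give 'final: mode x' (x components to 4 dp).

Mode 3: guard c·x = 0.6008 hit at Δt = 1.4612 (t = 1.4612), x⁻ = (0.6008) → reset → x⁺ = (0.2067), jump to mode 1
Mode 1: guard c·x = 1.3352 hit at Δt = 1.0847 (t = 2.5459), x⁻ = (1.3352) → reset → x⁺ = (1.7619), jump to mode 2
Mode 2: flow for 0.8451 to horizon, guard not reached → x = (1.2995)

1 1.4612 3->1
2 2.5459 1->2
final: 2 1.2995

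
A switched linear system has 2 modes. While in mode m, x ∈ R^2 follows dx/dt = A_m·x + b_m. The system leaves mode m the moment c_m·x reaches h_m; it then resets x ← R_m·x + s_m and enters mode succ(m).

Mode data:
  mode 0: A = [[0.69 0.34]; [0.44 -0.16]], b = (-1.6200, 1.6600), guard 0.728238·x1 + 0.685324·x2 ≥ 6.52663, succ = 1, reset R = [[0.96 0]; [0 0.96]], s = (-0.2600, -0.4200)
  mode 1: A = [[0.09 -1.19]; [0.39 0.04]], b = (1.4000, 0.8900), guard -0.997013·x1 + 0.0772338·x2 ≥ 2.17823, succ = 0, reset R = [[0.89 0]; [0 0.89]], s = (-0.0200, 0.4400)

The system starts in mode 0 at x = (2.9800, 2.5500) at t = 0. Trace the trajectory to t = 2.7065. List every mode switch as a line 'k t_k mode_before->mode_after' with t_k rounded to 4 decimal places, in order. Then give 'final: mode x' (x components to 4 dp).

Mode 0: guard c·x = 6.5266 hit at Δt = 0.7656 (t = 0.7656), x⁻ = (4.6108, 4.6239) → reset → x⁺ = (4.1663, 4.0190), jump to mode 1
Mode 1: guard c·x = 2.1782 hit at Δt = 1.2330 (t = 1.9986), x⁻ = (-1.7107, 6.1200) → reset → x⁺ = (-1.5425, 5.8868), jump to mode 0
Mode 0: flow for 0.7079 to horizon, guard not reached → x = (-2.1695, 5.8269)

1 0.7656 0->1
2 1.9986 1->0
final: 0 -2.1695 5.8269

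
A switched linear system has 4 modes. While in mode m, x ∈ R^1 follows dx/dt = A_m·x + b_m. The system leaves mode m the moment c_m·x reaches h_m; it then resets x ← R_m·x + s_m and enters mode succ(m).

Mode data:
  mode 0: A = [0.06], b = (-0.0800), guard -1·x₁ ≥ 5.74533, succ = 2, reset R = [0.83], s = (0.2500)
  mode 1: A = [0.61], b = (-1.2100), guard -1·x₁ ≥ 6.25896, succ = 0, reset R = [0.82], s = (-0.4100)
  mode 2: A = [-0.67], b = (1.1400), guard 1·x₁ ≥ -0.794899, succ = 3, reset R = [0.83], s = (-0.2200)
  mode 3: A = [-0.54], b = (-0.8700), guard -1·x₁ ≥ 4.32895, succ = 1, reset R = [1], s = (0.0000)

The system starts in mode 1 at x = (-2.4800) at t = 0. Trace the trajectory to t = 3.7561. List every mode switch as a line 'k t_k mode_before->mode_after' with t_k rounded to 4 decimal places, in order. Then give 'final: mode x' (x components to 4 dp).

Mode 1: guard c·x = 6.2590 hit at Δt = 1.0055 (t = 1.0055), x⁻ = (-6.2590) → reset → x⁺ = (-5.5423), jump to mode 0
Mode 0: guard c·x = 5.7453 hit at Δt = 0.4849 (t = 1.4904), x⁻ = (-5.7453) → reset → x⁺ = (-4.5186), jump to mode 2
Mode 2: guard c·x = -0.7949 hit at Δt = 1.3626 (t = 2.8530), x⁻ = (-0.7949) → reset → x⁺ = (-0.8798), jump to mode 3
Mode 3: flow for 0.9031 to horizon, guard not reached → x = (-1.1620)

1 1.0055 1->0
2 1.4904 0->2
3 2.8530 2->3
final: 3 -1.1620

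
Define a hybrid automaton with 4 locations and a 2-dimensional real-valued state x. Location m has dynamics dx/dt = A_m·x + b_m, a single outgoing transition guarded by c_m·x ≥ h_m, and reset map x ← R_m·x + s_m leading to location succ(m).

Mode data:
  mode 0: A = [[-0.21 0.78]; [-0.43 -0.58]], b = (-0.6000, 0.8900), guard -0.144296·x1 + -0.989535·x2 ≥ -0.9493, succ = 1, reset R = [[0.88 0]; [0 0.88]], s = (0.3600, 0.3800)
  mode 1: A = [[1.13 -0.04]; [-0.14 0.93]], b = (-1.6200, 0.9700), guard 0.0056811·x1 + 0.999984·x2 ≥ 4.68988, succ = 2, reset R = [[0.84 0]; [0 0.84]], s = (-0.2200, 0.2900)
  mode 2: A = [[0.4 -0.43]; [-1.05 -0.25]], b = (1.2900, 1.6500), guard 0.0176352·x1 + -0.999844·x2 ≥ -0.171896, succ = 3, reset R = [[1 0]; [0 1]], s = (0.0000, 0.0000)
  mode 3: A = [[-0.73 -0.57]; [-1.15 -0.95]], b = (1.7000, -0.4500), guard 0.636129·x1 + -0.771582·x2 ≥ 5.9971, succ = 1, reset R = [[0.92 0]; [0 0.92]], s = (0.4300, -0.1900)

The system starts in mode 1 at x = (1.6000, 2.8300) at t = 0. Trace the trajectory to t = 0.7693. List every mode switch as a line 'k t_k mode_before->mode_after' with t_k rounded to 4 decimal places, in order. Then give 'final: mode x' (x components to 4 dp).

Mode 1: guard c·x = 4.6899 hit at Δt = 0.4430 (t = 0.4430), x⁻ = (1.6249, 4.6807) → reset → x⁺ = (1.1449, 4.2218), jump to mode 2
Mode 2: flow for 0.3263 to horizon, guard not reached → x = (1.1355, 4.0337)

1 0.4430 1->2
final: 2 1.1355 4.0337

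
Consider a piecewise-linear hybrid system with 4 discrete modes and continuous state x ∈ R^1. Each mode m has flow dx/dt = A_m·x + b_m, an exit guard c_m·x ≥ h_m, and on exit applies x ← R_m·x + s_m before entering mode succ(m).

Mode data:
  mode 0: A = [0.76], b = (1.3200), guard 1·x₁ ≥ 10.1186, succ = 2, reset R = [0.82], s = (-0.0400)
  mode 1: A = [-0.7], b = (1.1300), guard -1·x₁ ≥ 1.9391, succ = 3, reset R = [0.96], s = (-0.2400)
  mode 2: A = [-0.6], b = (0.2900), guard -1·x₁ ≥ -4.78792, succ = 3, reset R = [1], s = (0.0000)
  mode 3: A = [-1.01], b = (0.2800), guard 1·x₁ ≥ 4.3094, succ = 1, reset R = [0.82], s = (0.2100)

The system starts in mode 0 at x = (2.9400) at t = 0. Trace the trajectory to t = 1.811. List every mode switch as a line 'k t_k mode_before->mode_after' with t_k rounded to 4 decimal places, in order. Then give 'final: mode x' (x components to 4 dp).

1 1.2239 0->2
final: 2 5.9492

Mode 0: guard c·x = 10.1186 hit at Δt = 1.2239 (t = 1.2239), x⁻ = (10.1186) → reset → x⁺ = (8.2573), jump to mode 2
Mode 2: flow for 0.5871 to horizon, guard not reached → x = (5.9492)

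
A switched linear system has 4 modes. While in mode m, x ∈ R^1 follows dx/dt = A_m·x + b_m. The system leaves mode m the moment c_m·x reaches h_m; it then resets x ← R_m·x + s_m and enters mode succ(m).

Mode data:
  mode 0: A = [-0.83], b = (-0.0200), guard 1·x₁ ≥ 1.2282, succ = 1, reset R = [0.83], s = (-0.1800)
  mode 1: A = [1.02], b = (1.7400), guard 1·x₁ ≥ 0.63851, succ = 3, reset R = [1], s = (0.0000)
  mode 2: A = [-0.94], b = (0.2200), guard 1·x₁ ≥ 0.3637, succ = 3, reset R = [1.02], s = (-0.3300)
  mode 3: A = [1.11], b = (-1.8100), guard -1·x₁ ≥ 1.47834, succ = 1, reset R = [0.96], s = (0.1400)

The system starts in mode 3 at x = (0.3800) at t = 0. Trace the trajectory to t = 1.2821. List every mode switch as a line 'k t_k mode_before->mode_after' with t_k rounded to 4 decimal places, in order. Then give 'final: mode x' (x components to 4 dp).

1 0.8204 3->1
final: 1 -1.0226

Mode 3: guard c·x = 1.4783 hit at Δt = 0.8204 (t = 0.8204), x⁻ = (-1.4783) → reset → x⁺ = (-1.2792), jump to mode 1
Mode 1: flow for 0.4617 to horizon, guard not reached → x = (-1.0226)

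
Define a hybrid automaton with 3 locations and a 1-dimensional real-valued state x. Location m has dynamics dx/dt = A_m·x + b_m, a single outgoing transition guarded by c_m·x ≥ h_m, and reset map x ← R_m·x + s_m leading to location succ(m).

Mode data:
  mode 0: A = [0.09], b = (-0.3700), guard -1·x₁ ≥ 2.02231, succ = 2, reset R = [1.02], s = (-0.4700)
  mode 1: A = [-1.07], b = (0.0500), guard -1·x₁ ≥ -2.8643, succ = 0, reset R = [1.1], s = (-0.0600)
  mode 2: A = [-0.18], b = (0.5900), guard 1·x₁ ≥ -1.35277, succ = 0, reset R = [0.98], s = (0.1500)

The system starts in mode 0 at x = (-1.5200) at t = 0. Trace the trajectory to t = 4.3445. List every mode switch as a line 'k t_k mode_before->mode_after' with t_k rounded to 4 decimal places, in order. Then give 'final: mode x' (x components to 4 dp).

1 0.9494 0->2
2 2.2105 2->0
3 3.8609 0->2
final: 2 -2.0483

Mode 0: guard c·x = 2.0223 hit at Δt = 0.9494 (t = 0.9494), x⁻ = (-2.0223) → reset → x⁺ = (-2.5328), jump to mode 2
Mode 2: guard c·x = -1.3528 hit at Δt = 1.2611 (t = 2.2105), x⁻ = (-1.3528) → reset → x⁺ = (-1.1757), jump to mode 0
Mode 0: guard c·x = 2.0223 hit at Δt = 1.6504 (t = 3.8609), x⁻ = (-2.0223) → reset → x⁺ = (-2.5328), jump to mode 2
Mode 2: flow for 0.4836 to horizon, guard not reached → x = (-2.0483)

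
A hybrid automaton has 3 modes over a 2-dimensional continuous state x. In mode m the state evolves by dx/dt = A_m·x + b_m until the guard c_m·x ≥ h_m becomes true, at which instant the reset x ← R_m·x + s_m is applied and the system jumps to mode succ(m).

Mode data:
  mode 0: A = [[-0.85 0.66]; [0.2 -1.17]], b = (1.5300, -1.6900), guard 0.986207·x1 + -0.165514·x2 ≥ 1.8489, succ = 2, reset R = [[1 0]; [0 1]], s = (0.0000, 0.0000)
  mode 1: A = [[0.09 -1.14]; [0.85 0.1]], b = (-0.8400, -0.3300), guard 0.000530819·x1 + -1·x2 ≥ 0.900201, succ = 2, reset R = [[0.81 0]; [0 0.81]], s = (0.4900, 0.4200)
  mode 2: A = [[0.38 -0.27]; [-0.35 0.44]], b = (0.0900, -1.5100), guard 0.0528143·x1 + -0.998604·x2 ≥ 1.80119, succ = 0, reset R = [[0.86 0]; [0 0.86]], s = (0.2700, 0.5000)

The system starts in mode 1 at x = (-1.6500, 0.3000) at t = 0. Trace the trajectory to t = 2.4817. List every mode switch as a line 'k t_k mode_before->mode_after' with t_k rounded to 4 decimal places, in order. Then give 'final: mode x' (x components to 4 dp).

Mode 1: guard c·x = 0.9002 hit at Δt = 0.6019 (t = 0.6019), x⁻ = (-2.0703, -0.9013) → reset → x⁺ = (-1.1869, -0.3101), jump to mode 2
Mode 2: guard c·x = 1.8012 hit at Δt = 1.0291 (t = 1.6310), x⁻ = (-1.3063, -1.8728) → reset → x⁺ = (-0.8534, -1.1106), jump to mode 0
Mode 0: flow for 0.8507 to horizon, guard not reached → x = (0.0021, -1.3530)

1 0.6019 1->2
2 1.6310 2->0
final: 0 0.0021 -1.3530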